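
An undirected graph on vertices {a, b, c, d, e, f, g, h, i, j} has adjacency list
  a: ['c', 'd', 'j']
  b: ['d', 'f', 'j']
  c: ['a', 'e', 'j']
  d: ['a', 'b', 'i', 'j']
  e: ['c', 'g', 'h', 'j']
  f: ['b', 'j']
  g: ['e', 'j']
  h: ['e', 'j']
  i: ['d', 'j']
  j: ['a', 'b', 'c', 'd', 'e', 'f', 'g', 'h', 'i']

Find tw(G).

A width-2 tree decomposition is:
Bags: B1 = {a, c, j}  B2 = {a, d, j}  B3 = {b, d, j}  B4 = {c, e, j}  B5 = {b, f, j}  B6 = {e, h, j}  B7 = {d, i, j}  B8 = {e, g, j}
Tree: B1–B2, B2–B3, B1–B4, B3–B5, B4–B6, B2–B7, B4–B8
Every bag has size at most 3, so the width is 3 − 1 = 2 and tw(G) ≤ 2. For the lower bound, the 3 vertices {a, d, j} are pairwise adjacent, and any tree decomposition puts a clique entirely inside one bag — forcing width ≥ 2. Hence tw(G) = 2 exactly.

2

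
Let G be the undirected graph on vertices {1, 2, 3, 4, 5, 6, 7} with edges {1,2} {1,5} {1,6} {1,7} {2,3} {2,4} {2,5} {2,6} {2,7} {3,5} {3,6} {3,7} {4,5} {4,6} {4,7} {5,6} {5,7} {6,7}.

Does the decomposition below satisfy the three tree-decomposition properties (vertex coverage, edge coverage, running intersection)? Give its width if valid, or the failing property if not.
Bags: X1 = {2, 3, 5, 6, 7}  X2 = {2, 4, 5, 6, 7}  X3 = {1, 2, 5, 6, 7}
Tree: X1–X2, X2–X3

Checking the three conditions: (i) the bags cover all of {1, 2, 3, 4, 5, 6, 7}; (ii) for each edge, some bag contains both endpoints; (iii) the bags containing any fixed vertex form a subtree. All hold, so the decomposition is valid with width 5 − 1 = 4.

Yes; width 4.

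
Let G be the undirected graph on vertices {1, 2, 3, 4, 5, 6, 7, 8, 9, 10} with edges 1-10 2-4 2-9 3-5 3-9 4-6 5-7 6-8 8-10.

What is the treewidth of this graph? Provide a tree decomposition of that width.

The largest bag has 2 vertices, giving width 1; this decomposition certifies tw(G) ≤ 1. Any graph with an edge has treewidth ≥ 1, and G has the edge 7–5. The upper and lower bounds meet at 1, so that is the treewidth.

Treewidth 1.
One optimal decomposition is:
Bags: B1 = {5, 7}  B2 = {3, 5}  B3 = {3, 9}  B4 = {2, 9}  B5 = {2, 4}  B6 = {4, 6}  B7 = {6, 8}  B8 = {8, 10}  B9 = {1, 10}
Tree: B1–B2, B2–B3, B3–B4, B4–B5, B5–B6, B6–B7, B7–B8, B8–B9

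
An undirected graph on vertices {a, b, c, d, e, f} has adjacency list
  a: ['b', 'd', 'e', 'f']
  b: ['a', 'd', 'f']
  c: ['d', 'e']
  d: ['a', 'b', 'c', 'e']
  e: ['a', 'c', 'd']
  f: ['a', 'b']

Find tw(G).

2

A width-2 tree decomposition is:
Bags: B1 = {a, d, e}  B2 = {a, b, d}  B3 = {c, d, e}  B4 = {a, b, f}
Tree: B1–B2, B1–B3, B2–B4
Every bag has size at most 3, so the width is 3 − 1 = 2 and tw(G) ≤ 2. Conversely, {c, d, e} is a clique of size 3, and the vertices of any clique must share a bag in every tree decomposition; so some bag has ≥ 3 vertices and tw(G) ≥ 2. Therefore the treewidth is 2.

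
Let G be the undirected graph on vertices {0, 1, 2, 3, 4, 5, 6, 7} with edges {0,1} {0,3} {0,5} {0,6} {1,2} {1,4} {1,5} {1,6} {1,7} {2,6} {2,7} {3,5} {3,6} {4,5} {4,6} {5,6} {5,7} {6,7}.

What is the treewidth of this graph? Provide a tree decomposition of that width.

Treewidth 3.
One such decomposition:
Bags: B1 = {0, 1, 5, 6}  B2 = {1, 4, 5, 6}  B3 = {1, 5, 6, 7}  B4 = {0, 3, 5, 6}  B5 = {1, 2, 6, 7}
Tree: B1–B2, B2–B3, B1–B4, B3–B5

Every bag has size at most 4, so the width is 4 − 1 = 3 and tw(G) ≤ 3. Conversely, {1, 2, 6, 7} is a clique of size 4, and the vertices of any clique must share a bag in every tree decomposition; so some bag has ≥ 4 vertices and tw(G) ≥ 3. Hence tw(G) = 3 exactly.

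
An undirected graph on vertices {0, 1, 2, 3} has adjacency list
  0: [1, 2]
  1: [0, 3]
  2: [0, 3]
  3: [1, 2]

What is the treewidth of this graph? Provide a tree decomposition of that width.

The largest bag has 3 vertices, giving width 2; this decomposition certifies tw(G) ≤ 2. The edges 2–3–1–0–2 form a cycle, so G is not a tree and its treewidth is at least 2. Hence tw(G) = 2 exactly.

Treewidth 2.
One optimal decomposition is:
Bags: B1 = {1, 2, 3}  B2 = {0, 1, 2}
Tree: B1–B2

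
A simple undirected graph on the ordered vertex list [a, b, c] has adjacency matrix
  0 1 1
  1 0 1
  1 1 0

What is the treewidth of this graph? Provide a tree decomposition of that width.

A single bag containing all 3 vertices is trivially a valid decomposition of width 2. Conversely, {a, b, c} is a clique of size 3, and the vertices of any clique must share a bag in every tree decomposition; so some bag has ≥ 3 vertices and tw(G) ≥ 2. The upper and lower bounds meet at 2, so that is the treewidth.

Treewidth 2.
Bags: B1 = {a, b, c}
Tree: (single bag)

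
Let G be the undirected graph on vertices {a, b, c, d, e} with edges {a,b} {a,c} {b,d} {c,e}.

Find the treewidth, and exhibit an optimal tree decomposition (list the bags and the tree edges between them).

Every bag has size at most 2, so the width is 2 − 1 = 1 and tw(G) ≤ 1. G has an edge, so its treewidth is at least 1. Hence tw(G) = 1 exactly.

Treewidth 1.
One such decomposition:
Bags: B1 = {b, d}  B2 = {a, b}  B3 = {a, c}  B4 = {c, e}
Tree: B1–B2, B2–B3, B3–B4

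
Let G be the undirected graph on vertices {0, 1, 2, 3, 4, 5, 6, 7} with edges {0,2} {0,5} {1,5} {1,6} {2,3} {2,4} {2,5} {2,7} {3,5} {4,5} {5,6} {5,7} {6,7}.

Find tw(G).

2

A width-2 tree decomposition is:
Bags: B1 = {5, 6, 7}  B2 = {2, 5, 7}  B3 = {0, 2, 5}  B4 = {1, 5, 6}  B5 = {2, 3, 5}  B6 = {2, 4, 5}
Tree: B1–B2, B2–B3, B1–B4, B3–B5, B5–B6
Each bag holds 3 vertices, so the decomposition has width 2, which upper-bounds the treewidth. On the other hand G contains the 3-clique {1, 5, 6}. A clique must lie in a single bag of any decomposition, so no decomposition can have width below 2. Hence tw(G) = 2 exactly.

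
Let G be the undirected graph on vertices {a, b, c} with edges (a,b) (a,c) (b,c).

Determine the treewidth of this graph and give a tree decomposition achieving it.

A single bag containing all 3 vertices is trivially a valid decomposition of width 2. For the lower bound, the 3 vertices {a, b, c} are pairwise adjacent, and any tree decomposition puts a clique entirely inside one bag — forcing width ≥ 2. The upper and lower bounds meet at 2, so that is the treewidth.

Treewidth 2.
Bags: B1 = {a, b, c}
Tree: (single bag)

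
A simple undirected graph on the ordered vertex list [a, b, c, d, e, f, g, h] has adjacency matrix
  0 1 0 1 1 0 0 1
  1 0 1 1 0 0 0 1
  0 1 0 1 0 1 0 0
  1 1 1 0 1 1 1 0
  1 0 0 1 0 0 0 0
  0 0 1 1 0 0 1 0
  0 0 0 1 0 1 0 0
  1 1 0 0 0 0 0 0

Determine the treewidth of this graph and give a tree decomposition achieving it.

Each bag holds 3 vertices, so the decomposition has width 2, which upper-bounds the treewidth. Conversely, {a, d, e} is a clique of size 3, and the vertices of any clique must share a bag in every tree decomposition; so some bag has ≥ 3 vertices and tw(G) ≥ 2. Therefore the treewidth is 2.

Treewidth 2.
Bags: B1 = {a, b, h}  B2 = {a, b, d}  B3 = {a, d, e}  B4 = {b, c, d}  B5 = {c, d, f}  B6 = {d, f, g}
Tree: B1–B2, B2–B3, B2–B4, B4–B5, B5–B6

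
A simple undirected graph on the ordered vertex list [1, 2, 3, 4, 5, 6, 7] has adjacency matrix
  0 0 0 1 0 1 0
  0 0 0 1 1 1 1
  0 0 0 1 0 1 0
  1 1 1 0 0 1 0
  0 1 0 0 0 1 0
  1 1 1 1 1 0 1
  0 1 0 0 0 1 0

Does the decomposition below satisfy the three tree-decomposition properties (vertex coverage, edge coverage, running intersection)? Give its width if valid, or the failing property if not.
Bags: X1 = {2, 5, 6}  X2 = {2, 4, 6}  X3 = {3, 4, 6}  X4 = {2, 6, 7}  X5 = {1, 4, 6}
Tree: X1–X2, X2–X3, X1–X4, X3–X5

Checking the three conditions: (i) the bags cover all of {1, 2, 3, 4, 5, 6, 7}; (ii) for each edge, some bag contains both endpoints; (iii) the bags containing any fixed vertex form a subtree. All hold, so the decomposition is valid with width 3 − 1 = 2.

Yes; width 2.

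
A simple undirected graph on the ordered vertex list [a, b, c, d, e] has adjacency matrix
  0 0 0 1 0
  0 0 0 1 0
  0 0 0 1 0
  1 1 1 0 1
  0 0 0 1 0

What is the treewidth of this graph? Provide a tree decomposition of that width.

The largest bag has 2 vertices, giving width 1; this decomposition certifies tw(G) ≤ 1. Any graph with an edge has treewidth ≥ 1, and G has the edge d–b. Therefore the treewidth is 1.

Treewidth 1.
One such decomposition:
Bags: B1 = {b, d}  B2 = {a, d}  B3 = {d, e}  B4 = {c, d}
Tree: B1–B2, B2–B3, B2–B4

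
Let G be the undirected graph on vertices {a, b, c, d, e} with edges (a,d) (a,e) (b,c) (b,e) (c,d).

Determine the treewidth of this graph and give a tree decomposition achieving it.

Every bag has size at most 3, so the width is 3 − 1 = 2 and tw(G) ≤ 2. The edges e–b–c–d–a–e form a cycle, so G is not a tree and its treewidth is at least 2. Combining the bounds, tw(G) = 2.

Treewidth 2.
One optimal decomposition is:
Bags: B1 = {b, c, e}  B2 = {c, d, e}  B3 = {a, d, e}
Tree: B1–B2, B2–B3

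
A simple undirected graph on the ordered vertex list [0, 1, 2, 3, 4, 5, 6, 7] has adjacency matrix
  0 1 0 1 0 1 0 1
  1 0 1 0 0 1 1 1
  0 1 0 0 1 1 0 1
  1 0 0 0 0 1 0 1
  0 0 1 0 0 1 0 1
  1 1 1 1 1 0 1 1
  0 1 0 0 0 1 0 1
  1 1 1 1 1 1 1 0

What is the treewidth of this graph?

3

A width-3 tree decomposition is:
Bags: B1 = {1, 5, 6, 7}  B2 = {1, 2, 5, 7}  B3 = {0, 1, 5, 7}  B4 = {0, 3, 5, 7}  B5 = {2, 4, 5, 7}
Tree: B1–B2, B1–B3, B3–B4, B2–B5
Each bag holds 4 vertices, so the decomposition has width 3, which upper-bounds the treewidth. Conversely, {0, 1, 5, 7} is a clique of size 4, and the vertices of any clique must share a bag in every tree decomposition; so some bag has ≥ 4 vertices and tw(G) ≥ 3. Combining the bounds, tw(G) = 3.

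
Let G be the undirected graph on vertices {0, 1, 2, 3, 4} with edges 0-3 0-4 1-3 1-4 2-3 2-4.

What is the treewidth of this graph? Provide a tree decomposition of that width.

The largest bag has 3 vertices, giving width 2; this decomposition certifies tw(G) ≤ 2. For the lower bound, G contains the cycle 2–3–1–4–2, so G is not a forest; only forests have treewidth ≤ 1, hence tw(G) ≥ 2. The upper and lower bounds meet at 2, so that is the treewidth.

Treewidth 2.
One such decomposition:
Bags: B1 = {2, 3, 4}  B2 = {1, 3, 4}  B3 = {0, 3, 4}
Tree: B1–B2, B2–B3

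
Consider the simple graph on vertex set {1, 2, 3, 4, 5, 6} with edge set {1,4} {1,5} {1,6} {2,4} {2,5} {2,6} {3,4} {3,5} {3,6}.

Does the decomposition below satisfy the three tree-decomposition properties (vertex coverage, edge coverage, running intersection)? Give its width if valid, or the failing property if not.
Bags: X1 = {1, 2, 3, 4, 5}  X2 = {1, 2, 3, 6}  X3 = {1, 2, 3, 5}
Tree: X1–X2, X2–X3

No — bags containing vertex 5 are not connected in the tree.

A tree decomposition must satisfy three properties: every vertex lies in some bag; for every edge, both endpoints lie together in some bag; and for every vertex, the bags containing it form a connected subtree. Here bags containing vertex 5 are not connected in the tree, so the decomposition is invalid.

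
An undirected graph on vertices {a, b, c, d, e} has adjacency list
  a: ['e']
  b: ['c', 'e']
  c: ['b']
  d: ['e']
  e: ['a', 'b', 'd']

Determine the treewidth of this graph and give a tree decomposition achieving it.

The largest bag has 2 vertices, giving width 1; this decomposition certifies tw(G) ≤ 1. G has an edge, so its treewidth is at least 1. Therefore the treewidth is 1.

Treewidth 1.
One optimal decomposition is:
Bags: B1 = {a, e}  B2 = {d, e}  B3 = {b, e}  B4 = {b, c}
Tree: B1–B2, B1–B3, B3–B4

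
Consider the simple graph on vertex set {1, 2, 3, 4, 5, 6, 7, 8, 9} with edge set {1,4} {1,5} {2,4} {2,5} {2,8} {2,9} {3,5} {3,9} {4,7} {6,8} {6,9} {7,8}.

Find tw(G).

A width-3 tree decomposition is:
Bags: B1 = {1, 3, 4, 5}  B2 = {2, 3, 4, 5}  B3 = {2, 3, 4, 9}  B4 = {2, 4, 7, 9}  B5 = {2, 7, 8, 9}  B6 = {6, 7, 8, 9}
Tree: B1–B2, B2–B3, B3–B4, B4–B5, B5–B6
Every bag has size at most 4, so the width is 4 − 1 = 3 and tw(G) ≤ 3. For the lower bound: the 4 vertex sets {1,3,5}, {4}, {2}, {6,7,8,9} are disjoint, each induces a connected subgraph, and every pair is joined by at least one edge of G. Contracting each set to a single vertex therefore yields K_{4} as a minor, and since treewidth is minor-monotone, tw(G) ≥ tw(K_{4}) = 3. Therefore the treewidth is 3.

3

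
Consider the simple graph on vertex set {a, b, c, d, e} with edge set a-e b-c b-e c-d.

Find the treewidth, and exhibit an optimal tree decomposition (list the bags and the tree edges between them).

Treewidth 1.
Bags: B1 = {c, d}  B2 = {b, c}  B3 = {b, e}  B4 = {a, e}
Tree: B1–B2, B2–B3, B3–B4

Each bag holds 2 vertices, so the decomposition has width 1, which upper-bounds the treewidth. G has an edge, so its treewidth is at least 1. The upper and lower bounds meet at 1, so that is the treewidth.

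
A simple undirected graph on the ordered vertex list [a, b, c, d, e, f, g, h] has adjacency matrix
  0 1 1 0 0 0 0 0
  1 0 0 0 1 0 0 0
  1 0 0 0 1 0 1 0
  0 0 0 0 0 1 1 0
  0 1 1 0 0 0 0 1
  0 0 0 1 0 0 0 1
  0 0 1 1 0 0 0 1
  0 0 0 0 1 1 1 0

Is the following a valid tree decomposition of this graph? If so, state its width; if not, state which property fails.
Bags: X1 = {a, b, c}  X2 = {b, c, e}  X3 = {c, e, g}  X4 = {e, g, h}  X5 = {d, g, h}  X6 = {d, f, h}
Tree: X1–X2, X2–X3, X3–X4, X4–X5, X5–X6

Yes; width 2.

Checking the three conditions: (i) the bags cover all of {a, b, c, d, e, f, g, h}; (ii) for each edge, some bag contains both endpoints; (iii) the bags containing any fixed vertex form a subtree. All hold, so the decomposition is valid with width 3 − 1 = 2.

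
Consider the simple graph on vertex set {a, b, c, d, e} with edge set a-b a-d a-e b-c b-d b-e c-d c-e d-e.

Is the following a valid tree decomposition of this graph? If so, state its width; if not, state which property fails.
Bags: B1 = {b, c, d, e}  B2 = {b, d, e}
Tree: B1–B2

A tree decomposition must satisfy three properties: every vertex lies in some bag; for every edge, both endpoints lie together in some bag; and for every vertex, the bags containing it form a connected subtree. Here vertex a appears in no bag, so the decomposition is invalid.

No — vertex a appears in no bag.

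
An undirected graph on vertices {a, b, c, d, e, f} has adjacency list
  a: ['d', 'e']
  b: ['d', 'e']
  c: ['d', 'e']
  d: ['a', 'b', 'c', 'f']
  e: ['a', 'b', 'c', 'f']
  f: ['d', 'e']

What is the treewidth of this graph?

A width-2 tree decomposition is:
Bags: B1 = {a, d, e}  B2 = {b, d, e}  B3 = {d, e, f}  B4 = {c, d, e}
Tree: B1–B2, B2–B3, B3–B4
Every bag has size at most 3, so the width is 3 − 1 = 2 and tw(G) ≤ 2. The edges a–d–b–e–a form a cycle, so G is not a tree and its treewidth is at least 2. The upper and lower bounds meet at 2, so that is the treewidth.

2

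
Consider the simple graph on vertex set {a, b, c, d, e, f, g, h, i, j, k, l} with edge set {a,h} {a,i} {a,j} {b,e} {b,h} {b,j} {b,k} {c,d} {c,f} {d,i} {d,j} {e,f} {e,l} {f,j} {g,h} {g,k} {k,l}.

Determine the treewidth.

A width-3 tree decomposition is:
Bags: B1 = {e, g, k, l}  B2 = {b, e, g, k}  B3 = {b, e, g, h}  B4 = {b, e, f, h}  B5 = {b, f, h, j}  B6 = {a, f, h, j}  B7 = {a, c, f, j}  B8 = {a, c, d, j}  B9 = {a, c, d, i}
Tree: B1–B2, B2–B3, B3–B4, B4–B5, B5–B6, B6–B7, B7–B8, B8–B9
The largest bag has 4 vertices, giving width 3; this decomposition certifies tw(G) ≤ 3. For the lower bound: the 4 vertex sets {g,k,l}, {e}, {b}, {a,f,h,j} are disjoint, each induces a connected subgraph, and every pair is joined by at least one edge of G. Contracting each set to a single vertex therefore yields K_{4} as a minor, and since treewidth is minor-monotone, tw(G) ≥ tw(K_{4}) = 3. The upper and lower bounds meet at 3, so that is the treewidth.

3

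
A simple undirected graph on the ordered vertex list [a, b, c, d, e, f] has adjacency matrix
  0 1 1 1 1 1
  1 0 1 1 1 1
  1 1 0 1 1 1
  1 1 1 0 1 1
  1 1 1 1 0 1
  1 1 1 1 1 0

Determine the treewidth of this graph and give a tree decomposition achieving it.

Treewidth 5.
One such decomposition:
Bags: B1 = {a, b, c, d, e, f}
Tree: (single bag)

With just one bag of size 6, the width is 6 − 1 = 5, so tw(G) ≤ 5. On the other hand G contains the 6-clique {a, b, c, d, e, f}. A clique must lie in a single bag of any decomposition, so no decomposition can have width below 5. Hence tw(G) = 5 exactly.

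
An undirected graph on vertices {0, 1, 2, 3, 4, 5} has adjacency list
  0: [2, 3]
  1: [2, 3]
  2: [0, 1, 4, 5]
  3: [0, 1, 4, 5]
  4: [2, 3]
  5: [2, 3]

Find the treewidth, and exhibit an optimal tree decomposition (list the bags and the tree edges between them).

Treewidth 2.
One such decomposition:
Bags: B1 = {2, 3, 5}  B2 = {1, 2, 3}  B3 = {2, 3, 4}  B4 = {0, 2, 3}
Tree: B1–B2, B2–B3, B3–B4

Each bag holds 3 vertices, so the decomposition has width 2, which upper-bounds the treewidth. For the lower bound, G contains the cycle 3–5–2–1–3, so G is not a forest; only forests have treewidth ≤ 1, hence tw(G) ≥ 2. Hence tw(G) = 2 exactly.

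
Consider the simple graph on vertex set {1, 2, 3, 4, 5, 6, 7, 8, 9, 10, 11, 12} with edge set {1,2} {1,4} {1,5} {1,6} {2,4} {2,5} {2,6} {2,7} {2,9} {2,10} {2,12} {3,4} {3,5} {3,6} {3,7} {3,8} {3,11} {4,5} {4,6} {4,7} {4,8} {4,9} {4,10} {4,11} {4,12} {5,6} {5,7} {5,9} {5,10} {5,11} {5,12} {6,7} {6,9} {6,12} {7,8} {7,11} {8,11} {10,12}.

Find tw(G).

4

A width-4 tree decomposition is:
Bags: B1 = {2, 4, 5, 6, 12}  B2 = {2, 4, 5, 6, 9}  B3 = {2, 4, 5, 6, 7}  B4 = {3, 4, 5, 6, 7}  B5 = {3, 4, 5, 7, 11}  B6 = {2, 4, 5, 10, 12}  B7 = {3, 4, 7, 8, 11}  B8 = {1, 2, 4, 5, 6}
Tree: B1–B2, B2–B3, B3–B4, B4–B5, B1–B6, B5–B7, B1–B8
Each bag holds 5 vertices, so the decomposition has width 4, which upper-bounds the treewidth. For the lower bound, the 5 vertices {3, 4, 7, 8, 11} are pairwise adjacent, and any tree decomposition puts a clique entirely inside one bag — forcing width ≥ 4. Hence tw(G) = 4 exactly.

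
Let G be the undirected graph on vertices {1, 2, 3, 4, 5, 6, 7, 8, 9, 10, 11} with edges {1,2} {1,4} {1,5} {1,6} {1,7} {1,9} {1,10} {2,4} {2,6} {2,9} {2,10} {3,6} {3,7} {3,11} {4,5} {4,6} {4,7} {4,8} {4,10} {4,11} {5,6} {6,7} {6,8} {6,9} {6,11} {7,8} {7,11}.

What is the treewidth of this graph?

3

A width-3 tree decomposition is:
Bags: B1 = {1, 2, 4, 6}  B2 = {1, 2, 4, 10}  B3 = {1, 4, 5, 6}  B4 = {1, 2, 6, 9}  B5 = {1, 4, 6, 7}  B6 = {4, 6, 7, 8}  B7 = {4, 6, 7, 11}  B8 = {3, 6, 7, 11}
Tree: B1–B2, B1–B3, B1–B4, B3–B5, B5–B6, B6–B7, B7–B8
The largest bag has 4 vertices, giving width 3; this decomposition certifies tw(G) ≤ 3. Conversely, {1, 2, 4, 10} is a clique of size 4, and the vertices of any clique must share a bag in every tree decomposition; so some bag has ≥ 4 vertices and tw(G) ≥ 3. Therefore the treewidth is 3.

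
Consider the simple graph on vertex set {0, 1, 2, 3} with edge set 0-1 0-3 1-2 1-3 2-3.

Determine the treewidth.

2

A width-2 tree decomposition is:
Bags: B1 = {1, 2, 3}  B2 = {0, 1, 3}
Tree: B1–B2
Each bag holds 3 vertices, so the decomposition has width 2, which upper-bounds the treewidth. On the other hand G contains the 3-clique {0, 1, 3}. A clique must lie in a single bag of any decomposition, so no decomposition can have width below 2. Combining the bounds, tw(G) = 2.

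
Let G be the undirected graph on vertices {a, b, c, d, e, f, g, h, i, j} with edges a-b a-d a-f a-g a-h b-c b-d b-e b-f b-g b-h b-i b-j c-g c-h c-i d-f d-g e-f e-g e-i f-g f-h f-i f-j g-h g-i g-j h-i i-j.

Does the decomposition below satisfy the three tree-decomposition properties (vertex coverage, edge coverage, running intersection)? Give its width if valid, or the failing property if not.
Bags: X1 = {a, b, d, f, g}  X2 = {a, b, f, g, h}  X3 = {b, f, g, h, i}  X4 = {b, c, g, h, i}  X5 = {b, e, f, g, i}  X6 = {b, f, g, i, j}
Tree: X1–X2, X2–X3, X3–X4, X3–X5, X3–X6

Vertex coverage: the bags together contain {a, b, c, d, e, f, g, h, i, j}, the full vertex set. Edge coverage: each edge of G has both endpoints in at least one bag. Running intersection: for every vertex, the bags containing it form a connected subtree. All three properties hold, so this is a valid tree decomposition of width max|bag| − 1 = 4, and hence tw(G) ≤ 4.

Yes; width 4.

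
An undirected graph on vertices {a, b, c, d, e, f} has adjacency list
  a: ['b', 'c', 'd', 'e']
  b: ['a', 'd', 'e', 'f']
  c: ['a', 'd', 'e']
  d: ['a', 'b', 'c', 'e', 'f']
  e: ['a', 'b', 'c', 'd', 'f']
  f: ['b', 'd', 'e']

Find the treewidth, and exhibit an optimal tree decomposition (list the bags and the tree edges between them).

Each bag holds 4 vertices, so the decomposition has width 3, which upper-bounds the treewidth. On the other hand G contains the 4-clique {b, d, e, f}. A clique must lie in a single bag of any decomposition, so no decomposition can have width below 3. Hence tw(G) = 3 exactly.

Treewidth 3.
Bags: B1 = {b, d, e, f}  B2 = {a, b, d, e}  B3 = {a, c, d, e}
Tree: B1–B2, B2–B3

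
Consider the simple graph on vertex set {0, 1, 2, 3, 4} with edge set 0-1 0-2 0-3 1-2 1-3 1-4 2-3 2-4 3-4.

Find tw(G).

A width-3 tree decomposition is:
Bags: B1 = {1, 2, 3, 4}  B2 = {0, 1, 2, 3}
Tree: B1–B2
Each bag holds 4 vertices, so the decomposition has width 3, which upper-bounds the treewidth. Conversely, {0, 1, 2, 3} is a clique of size 4, and the vertices of any clique must share a bag in every tree decomposition; so some bag has ≥ 4 vertices and tw(G) ≥ 3. The upper and lower bounds meet at 3, so that is the treewidth.

3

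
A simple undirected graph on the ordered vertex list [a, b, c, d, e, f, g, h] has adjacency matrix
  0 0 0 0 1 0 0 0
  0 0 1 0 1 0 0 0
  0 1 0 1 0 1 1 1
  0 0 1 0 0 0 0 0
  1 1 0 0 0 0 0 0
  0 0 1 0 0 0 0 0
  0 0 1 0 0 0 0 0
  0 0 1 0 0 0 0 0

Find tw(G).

1

A width-1 tree decomposition is:
Bags: B1 = {c, h}  B2 = {c, f}  B3 = {c, g}  B4 = {b, c}  B5 = {b, e}  B6 = {a, e}  B7 = {c, d}
Tree: B1–B2, B1–B3, B1–B4, B4–B5, B5–B6, B1–B7
Every bag has size at most 2, so the width is 2 − 1 = 1 and tw(G) ≤ 1. G has an edge, so its treewidth is at least 1. The upper and lower bounds meet at 1, so that is the treewidth.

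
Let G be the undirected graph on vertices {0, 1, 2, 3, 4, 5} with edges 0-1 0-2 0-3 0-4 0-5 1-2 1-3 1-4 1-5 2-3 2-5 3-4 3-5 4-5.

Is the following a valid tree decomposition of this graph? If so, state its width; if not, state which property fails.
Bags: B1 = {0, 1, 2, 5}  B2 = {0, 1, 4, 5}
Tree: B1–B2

No — vertex 3 appears in no bag.

A tree decomposition must satisfy three properties: every vertex lies in some bag; for every edge, both endpoints lie together in some bag; and for every vertex, the bags containing it form a connected subtree. Here vertex 3 appears in no bag, so the decomposition is invalid.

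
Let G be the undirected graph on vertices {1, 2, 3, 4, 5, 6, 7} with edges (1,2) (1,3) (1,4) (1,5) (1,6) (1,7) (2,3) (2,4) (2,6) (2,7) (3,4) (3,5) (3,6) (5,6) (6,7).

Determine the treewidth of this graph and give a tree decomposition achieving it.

Treewidth 3.
One optimal decomposition is:
Bags: B1 = {1, 3, 5, 6}  B2 = {1, 2, 3, 6}  B3 = {1, 2, 6, 7}  B4 = {1, 2, 3, 4}
Tree: B1–B2, B2–B3, B2–B4

Each bag holds 4 vertices, so the decomposition has width 3, which upper-bounds the treewidth. On the other hand G contains the 4-clique {1, 2, 3, 4}. A clique must lie in a single bag of any decomposition, so no decomposition can have width below 3. Combining the bounds, tw(G) = 3.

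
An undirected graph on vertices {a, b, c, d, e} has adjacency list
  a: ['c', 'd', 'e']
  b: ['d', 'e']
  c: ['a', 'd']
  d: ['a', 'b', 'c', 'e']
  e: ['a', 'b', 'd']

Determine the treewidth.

A width-2 tree decomposition is:
Bags: B1 = {b, d, e}  B2 = {a, d, e}  B3 = {a, c, d}
Tree: B1–B2, B2–B3
Every bag has size at most 3, so the width is 3 − 1 = 2 and tw(G) ≤ 2. For the lower bound, the 3 vertices {a, d, e} are pairwise adjacent, and any tree decomposition puts a clique entirely inside one bag — forcing width ≥ 2. Therefore the treewidth is 2.

2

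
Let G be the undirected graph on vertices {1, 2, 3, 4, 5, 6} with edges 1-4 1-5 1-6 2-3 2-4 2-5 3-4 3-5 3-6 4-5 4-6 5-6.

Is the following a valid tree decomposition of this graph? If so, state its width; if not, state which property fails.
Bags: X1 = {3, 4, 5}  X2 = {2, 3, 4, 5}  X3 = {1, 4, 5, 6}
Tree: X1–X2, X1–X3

A tree decomposition must satisfy three properties: every vertex lies in some bag; for every edge, both endpoints lie together in some bag; and for every vertex, the bags containing it form a connected subtree. Here edge (6,3) lies in no bag, so the decomposition is invalid.

No — edge (6,3) lies in no bag.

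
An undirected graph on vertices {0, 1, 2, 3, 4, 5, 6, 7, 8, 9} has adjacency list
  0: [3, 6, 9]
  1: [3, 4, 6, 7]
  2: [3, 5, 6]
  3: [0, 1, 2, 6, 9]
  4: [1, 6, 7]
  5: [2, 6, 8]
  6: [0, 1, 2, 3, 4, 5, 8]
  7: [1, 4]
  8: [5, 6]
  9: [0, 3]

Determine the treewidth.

2

A width-2 tree decomposition is:
Bags: B1 = {1, 3, 6}  B2 = {2, 3, 6}  B3 = {2, 5, 6}  B4 = {1, 4, 6}  B5 = {5, 6, 8}  B6 = {0, 3, 6}  B7 = {1, 4, 7}  B8 = {0, 3, 9}
Tree: B1–B2, B2–B3, B1–B4, B3–B5, B2–B6, B4–B7, B6–B8
Every bag has size at most 3, so the width is 3 − 1 = 2 and tw(G) ≤ 2. For the lower bound, the 3 vertices {0, 3, 9} are pairwise adjacent, and any tree decomposition puts a clique entirely inside one bag — forcing width ≥ 2. Hence tw(G) = 2 exactly.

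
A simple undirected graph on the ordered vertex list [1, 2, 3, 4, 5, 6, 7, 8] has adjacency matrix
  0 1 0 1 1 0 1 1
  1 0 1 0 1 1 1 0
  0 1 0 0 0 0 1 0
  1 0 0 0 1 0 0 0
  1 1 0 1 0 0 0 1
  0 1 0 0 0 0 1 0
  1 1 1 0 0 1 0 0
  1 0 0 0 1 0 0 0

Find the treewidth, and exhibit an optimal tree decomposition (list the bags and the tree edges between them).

Treewidth 2.
One such decomposition:
Bags: B1 = {2, 6, 7}  B2 = {1, 2, 7}  B3 = {1, 2, 5}  B4 = {1, 4, 5}  B5 = {2, 3, 7}  B6 = {1, 5, 8}
Tree: B1–B2, B2–B3, B3–B4, B1–B5, B4–B6

Every bag has size at most 3, so the width is 3 − 1 = 2 and tw(G) ≤ 2. Conversely, {1, 5, 8} is a clique of size 3, and the vertices of any clique must share a bag in every tree decomposition; so some bag has ≥ 3 vertices and tw(G) ≥ 2. Combining the bounds, tw(G) = 2.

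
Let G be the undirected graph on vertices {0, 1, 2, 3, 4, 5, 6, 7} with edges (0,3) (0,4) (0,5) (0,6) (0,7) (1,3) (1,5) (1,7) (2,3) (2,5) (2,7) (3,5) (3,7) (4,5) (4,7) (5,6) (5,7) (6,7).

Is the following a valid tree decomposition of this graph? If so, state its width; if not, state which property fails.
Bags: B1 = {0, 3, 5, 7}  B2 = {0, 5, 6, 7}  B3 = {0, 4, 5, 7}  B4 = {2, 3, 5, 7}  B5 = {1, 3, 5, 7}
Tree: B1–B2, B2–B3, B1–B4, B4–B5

Yes; width 3.

Vertex coverage: the bags together contain {0, 1, 2, 3, 4, 5, 6, 7}, the full vertex set. Edge coverage: each edge of G has both endpoints in at least one bag. Running intersection: for every vertex, the bags containing it form a connected subtree. All three properties hold, so this is a valid tree decomposition of width max|bag| − 1 = 3, and hence tw(G) ≤ 3.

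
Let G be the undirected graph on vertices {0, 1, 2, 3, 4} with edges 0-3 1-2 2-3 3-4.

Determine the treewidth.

1

A width-1 tree decomposition is:
Bags: B1 = {2, 3}  B2 = {1, 2}  B3 = {0, 3}  B4 = {3, 4}
Tree: B1–B2, B1–B3, B3–B4
Every bag has size at most 2, so the width is 2 − 1 = 1 and tw(G) ≤ 1. G has an edge, so its treewidth is at least 1. The upper and lower bounds meet at 1, so that is the treewidth.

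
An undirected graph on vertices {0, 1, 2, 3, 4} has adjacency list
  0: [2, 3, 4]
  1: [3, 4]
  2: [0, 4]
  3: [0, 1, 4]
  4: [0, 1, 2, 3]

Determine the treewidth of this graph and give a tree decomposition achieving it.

Every bag has size at most 3, so the width is 3 − 1 = 2 and tw(G) ≤ 2. Conversely, {0, 2, 4} is a clique of size 3, and the vertices of any clique must share a bag in every tree decomposition; so some bag has ≥ 3 vertices and tw(G) ≥ 2. The upper and lower bounds meet at 2, so that is the treewidth.

Treewidth 2.
Bags: B1 = {0, 2, 4}  B2 = {0, 3, 4}  B3 = {1, 3, 4}
Tree: B1–B2, B2–B3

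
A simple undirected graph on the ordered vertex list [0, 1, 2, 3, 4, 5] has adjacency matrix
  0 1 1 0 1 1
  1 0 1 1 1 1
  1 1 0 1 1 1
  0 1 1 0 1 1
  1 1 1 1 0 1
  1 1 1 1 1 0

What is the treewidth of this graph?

4

A width-4 tree decomposition is:
Bags: B1 = {1, 2, 3, 4, 5}  B2 = {0, 1, 2, 4, 5}
Tree: B1–B2
The largest bag has 5 vertices, giving width 4; this decomposition certifies tw(G) ≤ 4. Conversely, {0, 1, 2, 4, 5} is a clique of size 5, and the vertices of any clique must share a bag in every tree decomposition; so some bag has ≥ 5 vertices and tw(G) ≥ 4. The upper and lower bounds meet at 4, so that is the treewidth.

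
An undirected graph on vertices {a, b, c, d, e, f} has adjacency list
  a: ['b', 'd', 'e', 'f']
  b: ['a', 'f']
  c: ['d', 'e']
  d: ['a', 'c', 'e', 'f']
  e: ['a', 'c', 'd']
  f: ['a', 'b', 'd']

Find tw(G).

2

A width-2 tree decomposition is:
Bags: B1 = {a, d, e}  B2 = {a, d, f}  B3 = {a, b, f}  B4 = {c, d, e}
Tree: B1–B2, B2–B3, B1–B4
Each bag holds 3 vertices, so the decomposition has width 2, which upper-bounds the treewidth. For the lower bound, the 3 vertices {c, d, e} are pairwise adjacent, and any tree decomposition puts a clique entirely inside one bag — forcing width ≥ 2. Combining the bounds, tw(G) = 2.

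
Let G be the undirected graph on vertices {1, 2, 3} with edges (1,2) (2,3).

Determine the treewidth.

1

A width-1 tree decomposition is:
Bags: B1 = {2, 3}  B2 = {1, 2}
Tree: B1–B2
Each bag holds 2 vertices, so the decomposition has width 1, which upper-bounds the treewidth. G has an edge, so its treewidth is at least 1. Combining the bounds, tw(G) = 1.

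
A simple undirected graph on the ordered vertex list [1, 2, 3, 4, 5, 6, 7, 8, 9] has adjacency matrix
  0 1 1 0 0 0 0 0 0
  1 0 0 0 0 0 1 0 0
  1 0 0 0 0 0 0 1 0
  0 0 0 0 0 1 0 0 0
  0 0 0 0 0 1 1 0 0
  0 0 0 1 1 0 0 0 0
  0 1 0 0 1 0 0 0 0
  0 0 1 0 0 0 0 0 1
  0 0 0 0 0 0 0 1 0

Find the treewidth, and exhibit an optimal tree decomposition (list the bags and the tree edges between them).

Treewidth 1.
One optimal decomposition is:
Bags: B1 = {8, 9}  B2 = {3, 8}  B3 = {1, 3}  B4 = {1, 2}  B5 = {2, 7}  B6 = {5, 7}  B7 = {5, 6}  B8 = {4, 6}
Tree: B1–B2, B2–B3, B3–B4, B4–B5, B5–B6, B6–B7, B7–B8

Each bag holds 2 vertices, so the decomposition has width 1, which upper-bounds the treewidth. G has an edge, so its treewidth is at least 1. The upper and lower bounds meet at 1, so that is the treewidth.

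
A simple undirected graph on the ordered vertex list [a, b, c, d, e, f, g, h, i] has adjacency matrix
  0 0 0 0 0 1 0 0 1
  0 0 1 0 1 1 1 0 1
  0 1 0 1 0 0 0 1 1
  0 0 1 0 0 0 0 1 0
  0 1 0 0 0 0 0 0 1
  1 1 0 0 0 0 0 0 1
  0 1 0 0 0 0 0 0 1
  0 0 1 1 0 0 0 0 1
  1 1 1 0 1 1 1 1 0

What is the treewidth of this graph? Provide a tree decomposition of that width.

Treewidth 2.
Bags: B1 = {b, f, i}  B2 = {b, c, i}  B3 = {b, g, i}  B4 = {b, e, i}  B5 = {c, h, i}  B6 = {c, d, h}  B7 = {a, f, i}
Tree: B1–B2, B1–B3, B3–B4, B2–B5, B5–B6, B1–B7

Each bag holds 3 vertices, so the decomposition has width 2, which upper-bounds the treewidth. Conversely, {c, d, h} is a clique of size 3, and the vertices of any clique must share a bag in every tree decomposition; so some bag has ≥ 3 vertices and tw(G) ≥ 2. The upper and lower bounds meet at 2, so that is the treewidth.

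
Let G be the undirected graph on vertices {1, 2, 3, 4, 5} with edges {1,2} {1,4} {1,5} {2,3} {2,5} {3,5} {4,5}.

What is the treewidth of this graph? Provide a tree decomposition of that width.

The largest bag has 3 vertices, giving width 2; this decomposition certifies tw(G) ≤ 2. For the lower bound, the 3 vertices {1, 2, 5} are pairwise adjacent, and any tree decomposition puts a clique entirely inside one bag — forcing width ≥ 2. Combining the bounds, tw(G) = 2.

Treewidth 2.
Bags: B1 = {2, 3, 5}  B2 = {1, 2, 5}  B3 = {1, 4, 5}
Tree: B1–B2, B2–B3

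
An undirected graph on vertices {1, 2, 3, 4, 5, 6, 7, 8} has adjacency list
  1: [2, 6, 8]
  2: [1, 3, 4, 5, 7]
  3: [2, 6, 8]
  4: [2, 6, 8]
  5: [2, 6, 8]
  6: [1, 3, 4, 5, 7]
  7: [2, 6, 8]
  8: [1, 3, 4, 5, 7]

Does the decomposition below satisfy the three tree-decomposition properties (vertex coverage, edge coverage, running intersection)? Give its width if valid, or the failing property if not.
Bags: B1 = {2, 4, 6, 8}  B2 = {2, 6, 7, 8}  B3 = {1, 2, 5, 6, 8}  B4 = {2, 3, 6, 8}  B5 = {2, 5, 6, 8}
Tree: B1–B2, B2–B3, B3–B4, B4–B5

No — bags containing vertex 5 are not connected in the tree.

A tree decomposition must satisfy three properties: every vertex lies in some bag; for every edge, both endpoints lie together in some bag; and for every vertex, the bags containing it form a connected subtree. Here bags containing vertex 5 are not connected in the tree, so the decomposition is invalid.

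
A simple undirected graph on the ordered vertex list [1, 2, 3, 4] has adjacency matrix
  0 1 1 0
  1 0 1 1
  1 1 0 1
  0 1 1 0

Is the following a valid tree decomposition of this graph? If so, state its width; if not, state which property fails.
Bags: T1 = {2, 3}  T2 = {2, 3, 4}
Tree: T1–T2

No — vertex 1 appears in no bag.

A tree decomposition must satisfy three properties: every vertex lies in some bag; for every edge, both endpoints lie together in some bag; and for every vertex, the bags containing it form a connected subtree. Here vertex 1 appears in no bag, so the decomposition is invalid.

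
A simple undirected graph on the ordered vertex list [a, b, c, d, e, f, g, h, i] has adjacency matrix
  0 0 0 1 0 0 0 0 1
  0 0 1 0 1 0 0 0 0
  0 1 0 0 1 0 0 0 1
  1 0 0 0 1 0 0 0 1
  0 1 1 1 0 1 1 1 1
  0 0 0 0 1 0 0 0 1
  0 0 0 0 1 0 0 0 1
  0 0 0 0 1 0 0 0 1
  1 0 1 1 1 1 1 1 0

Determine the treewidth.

2

A width-2 tree decomposition is:
Bags: B1 = {e, f, i}  B2 = {c, e, i}  B3 = {e, h, i}  B4 = {d, e, i}  B5 = {a, d, i}  B6 = {e, g, i}  B7 = {b, c, e}
Tree: B1–B2, B1–B3, B3–B4, B4–B5, B1–B6, B2–B7
Each bag holds 3 vertices, so the decomposition has width 2, which upper-bounds the treewidth. Conversely, {b, c, e} is a clique of size 3, and the vertices of any clique must share a bag in every tree decomposition; so some bag has ≥ 3 vertices and tw(G) ≥ 2. The upper and lower bounds meet at 2, so that is the treewidth.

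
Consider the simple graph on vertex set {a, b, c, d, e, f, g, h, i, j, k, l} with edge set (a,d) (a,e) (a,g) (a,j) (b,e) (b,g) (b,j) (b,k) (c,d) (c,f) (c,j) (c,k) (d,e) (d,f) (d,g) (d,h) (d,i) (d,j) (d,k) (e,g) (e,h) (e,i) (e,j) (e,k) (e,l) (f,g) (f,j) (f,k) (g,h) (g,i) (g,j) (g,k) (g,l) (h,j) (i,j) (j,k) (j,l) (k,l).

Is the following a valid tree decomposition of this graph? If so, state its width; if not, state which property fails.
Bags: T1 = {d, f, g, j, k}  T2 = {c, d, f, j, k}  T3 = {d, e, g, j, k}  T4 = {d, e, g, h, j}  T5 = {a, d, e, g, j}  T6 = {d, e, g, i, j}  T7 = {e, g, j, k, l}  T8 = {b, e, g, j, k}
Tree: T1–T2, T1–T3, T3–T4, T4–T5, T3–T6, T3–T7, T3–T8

Vertex coverage: the bags together contain {a, b, c, d, e, f, g, h, i, j, k, l}, the full vertex set. Edge coverage: each edge of G has both endpoints in at least one bag. Running intersection: for every vertex, the bags containing it form a connected subtree. All three properties hold, so this is a valid tree decomposition of width max|bag| − 1 = 4, and hence tw(G) ≤ 4.

Yes; width 4.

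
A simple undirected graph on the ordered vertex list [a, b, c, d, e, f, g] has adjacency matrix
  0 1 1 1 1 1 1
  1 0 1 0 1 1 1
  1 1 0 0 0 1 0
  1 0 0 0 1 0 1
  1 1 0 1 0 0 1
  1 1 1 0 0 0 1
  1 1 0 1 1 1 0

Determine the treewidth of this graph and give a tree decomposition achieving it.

Treewidth 3.
One optimal decomposition is:
Bags: B1 = {a, b, f, g}  B2 = {a, b, c, f}  B3 = {a, b, e, g}  B4 = {a, d, e, g}
Tree: B1–B2, B1–B3, B3–B4

The largest bag has 4 vertices, giving width 3; this decomposition certifies tw(G) ≤ 3. For the lower bound, the 4 vertices {a, d, e, g} are pairwise adjacent, and any tree decomposition puts a clique entirely inside one bag — forcing width ≥ 3. The upper and lower bounds meet at 3, so that is the treewidth.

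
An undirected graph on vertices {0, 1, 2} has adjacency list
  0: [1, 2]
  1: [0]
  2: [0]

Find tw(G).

A width-1 tree decomposition is:
Bags: B1 = {0, 1}  B2 = {0, 2}
Tree: B1–B2
The largest bag has 2 vertices, giving width 1; this decomposition certifies tw(G) ≤ 1. Any graph with an edge has treewidth ≥ 1, and G has the edge 0–1. Combining the bounds, tw(G) = 1.

1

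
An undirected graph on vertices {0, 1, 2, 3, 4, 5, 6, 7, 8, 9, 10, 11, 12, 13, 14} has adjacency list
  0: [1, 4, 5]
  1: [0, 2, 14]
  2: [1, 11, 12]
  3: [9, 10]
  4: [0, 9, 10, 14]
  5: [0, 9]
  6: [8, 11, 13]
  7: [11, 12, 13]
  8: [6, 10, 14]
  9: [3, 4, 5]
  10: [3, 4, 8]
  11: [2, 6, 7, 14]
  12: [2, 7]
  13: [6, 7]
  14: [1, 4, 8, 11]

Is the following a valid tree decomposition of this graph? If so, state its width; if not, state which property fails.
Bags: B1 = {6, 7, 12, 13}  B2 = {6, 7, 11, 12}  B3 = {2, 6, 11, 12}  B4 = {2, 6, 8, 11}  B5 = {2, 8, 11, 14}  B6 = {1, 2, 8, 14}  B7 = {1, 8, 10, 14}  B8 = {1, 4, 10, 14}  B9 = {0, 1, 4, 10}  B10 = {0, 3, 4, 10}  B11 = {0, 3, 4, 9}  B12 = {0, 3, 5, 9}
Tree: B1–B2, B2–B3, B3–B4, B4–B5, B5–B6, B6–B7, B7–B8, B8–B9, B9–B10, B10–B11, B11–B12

Yes; width 3.

Every vertex of G appears in some bag (union = {0, 1, 2, 3, 4, 5, 6, 7, 8, 9, 10, 11, 12, 13, 14}); every edge is covered by a bag; and for each vertex v the set of bags containing v is connected in the bag tree. The decomposition is therefore valid. The largest bag has 4 vertices, so the width is 3.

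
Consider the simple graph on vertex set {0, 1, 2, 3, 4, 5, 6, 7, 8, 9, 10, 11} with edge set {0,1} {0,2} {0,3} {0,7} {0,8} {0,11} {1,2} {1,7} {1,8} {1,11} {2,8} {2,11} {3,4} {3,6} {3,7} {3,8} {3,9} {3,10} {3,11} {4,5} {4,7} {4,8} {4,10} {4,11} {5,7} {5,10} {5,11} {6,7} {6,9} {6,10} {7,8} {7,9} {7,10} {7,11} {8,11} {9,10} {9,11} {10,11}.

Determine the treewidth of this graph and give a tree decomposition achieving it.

The largest bag has 5 vertices, giving width 4; this decomposition certifies tw(G) ≤ 4. On the other hand G contains the 5-clique {0, 1, 2, 8, 11}. A clique must lie in a single bag of any decomposition, so no decomposition can have width below 4. The upper and lower bounds meet at 4, so that is the treewidth.

Treewidth 4.
One optimal decomposition is:
Bags: B1 = {3, 4, 7, 8, 11}  B2 = {0, 3, 7, 8, 11}  B3 = {3, 4, 7, 10, 11}  B4 = {3, 7, 9, 10, 11}  B5 = {0, 1, 7, 8, 11}  B6 = {4, 5, 7, 10, 11}  B7 = {3, 6, 7, 9, 10}  B8 = {0, 1, 2, 8, 11}
Tree: B1–B2, B1–B3, B3–B4, B2–B5, B3–B6, B4–B7, B5–B8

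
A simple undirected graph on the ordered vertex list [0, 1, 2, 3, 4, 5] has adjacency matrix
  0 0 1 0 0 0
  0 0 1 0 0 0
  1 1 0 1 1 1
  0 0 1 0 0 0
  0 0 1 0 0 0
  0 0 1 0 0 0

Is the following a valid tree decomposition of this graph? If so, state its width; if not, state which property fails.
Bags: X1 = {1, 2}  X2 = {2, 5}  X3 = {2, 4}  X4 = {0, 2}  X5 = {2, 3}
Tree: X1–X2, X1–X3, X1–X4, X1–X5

Vertex coverage: the bags together contain {0, 1, 2, 3, 4, 5}, the full vertex set. Edge coverage: each edge of G has both endpoints in at least one bag. Running intersection: for every vertex, the bags containing it form a connected subtree. All three properties hold, so this is a valid tree decomposition of width max|bag| − 1 = 1, and hence tw(G) ≤ 1.

Yes; width 1.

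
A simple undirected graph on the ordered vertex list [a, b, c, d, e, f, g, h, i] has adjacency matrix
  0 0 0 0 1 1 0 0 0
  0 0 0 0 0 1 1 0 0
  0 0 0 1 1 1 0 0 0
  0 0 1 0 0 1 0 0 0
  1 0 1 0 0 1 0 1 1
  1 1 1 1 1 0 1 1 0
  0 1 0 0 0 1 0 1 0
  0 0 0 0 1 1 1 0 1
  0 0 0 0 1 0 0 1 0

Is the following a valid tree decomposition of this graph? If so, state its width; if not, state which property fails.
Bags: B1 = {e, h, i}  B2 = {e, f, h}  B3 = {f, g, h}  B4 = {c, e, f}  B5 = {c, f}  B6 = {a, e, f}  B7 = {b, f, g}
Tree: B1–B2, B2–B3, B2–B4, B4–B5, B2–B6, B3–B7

No — vertex d appears in no bag.

A tree decomposition must satisfy three properties: every vertex lies in some bag; for every edge, both endpoints lie together in some bag; and for every vertex, the bags containing it form a connected subtree. Here vertex d appears in no bag, so the decomposition is invalid.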